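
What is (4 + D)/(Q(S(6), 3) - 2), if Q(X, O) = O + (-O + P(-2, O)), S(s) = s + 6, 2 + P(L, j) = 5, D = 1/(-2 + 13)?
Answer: 45/11 ≈ 4.0909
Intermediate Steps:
D = 1/11 ≈ 0.090909
P(L, j) = 3 (P(L, j) = -2 + 5 = 3)
S(s) = 6 + s
Q(X, O) = 3 (Q(X, O) = O + (-O + 3) = O + (3 - O) = 3)
(4 + D)/(Q(S(6), 3) - 2) = (4 + 1/11)/(3 - 2) = (45/11)/1 = 1*(45/11) = 45/11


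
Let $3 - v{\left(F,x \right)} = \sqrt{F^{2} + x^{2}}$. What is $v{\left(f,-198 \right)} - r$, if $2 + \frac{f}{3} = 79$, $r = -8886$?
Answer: $8889 - 33 \sqrt{85} \approx 8584.8$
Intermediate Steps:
$f = 231$ ($f = -6 + 3 \cdot 79 = -6 + 237 = 231$)
$v{\left(F,x \right)} = 3 - \sqrt{F^{2} + x^{2}}$
$v{\left(f,-198 \right)} - r = \left(3 - \sqrt{231^{2} + \left(-198\right)^{2}}\right) - -8886 = \left(3 - \sqrt{53361 + 39204}\right) + 8886 = \left(3 - \sqrt{92565}\right) + 8886 = \left(3 - 33 \sqrt{85}\right) + 8886 = 8889 - 33 \sqrt{85}$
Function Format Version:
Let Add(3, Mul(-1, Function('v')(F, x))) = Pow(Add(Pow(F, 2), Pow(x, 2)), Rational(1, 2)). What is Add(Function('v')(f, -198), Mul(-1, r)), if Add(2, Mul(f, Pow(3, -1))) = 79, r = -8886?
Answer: Add(8889, Mul(-33, Pow(85, Rational(1, 2)))) ≈ 8584.8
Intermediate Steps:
f = 231 (f = Add(-6, Mul(3, 79)) = Add(-6, 237) = 231)
Function('v')(F, x) = Add(3, Mul(-1, Pow(Add(Pow(F, 2), Pow(x, 2)), Rational(1, 2))))
Add(Function('v')(f, -198), Mul(-1, r)) = Add(Add(3, Mul(-1, Pow(Add(Pow(231, 2), Pow(-198, 2)), Rational(1, 2)))), Mul(-1, -8886)) = Add(Add(3, Mul(-1, Pow(Add(53361, 39204), Rational(1, 2)))), 8886) = Add(Add(3, Mul(-1, Pow(92565, Rational(1, 2)))), 8886) = Add(Add(3, Mul(-1, Mul(33, Pow(85, Rational(1, 2))))), 8886) = Add(Add(3, Mul(-33, Pow(85, Rational(1, 2)))), 8886) = Add(8889, Mul(-33, Pow(85, Rational(1, 2))))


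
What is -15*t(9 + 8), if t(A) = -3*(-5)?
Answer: -225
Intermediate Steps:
t(A) = 15
-15*t(9 + 8) = -15*15 = -225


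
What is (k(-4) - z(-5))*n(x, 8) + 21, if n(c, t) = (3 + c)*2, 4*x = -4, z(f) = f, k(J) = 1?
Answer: 45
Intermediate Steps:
x = -1 (x = (¼)*(-4) = -1)
n(c, t) = 6 + 2*c
(k(-4) - z(-5))*n(x, 8) + 21 = (1 - 1*(-5))*(6 + 2*(-1)) + 21 = (1 + 5)*(6 - 2) + 21 = 6*4 + 21 = 24 + 21 = 45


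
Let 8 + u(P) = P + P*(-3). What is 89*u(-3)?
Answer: -178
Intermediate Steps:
u(P) = -8 - 2*P (u(P) = -8 + (P + P*(-3)) = -8 + (P - 3*P) = -8 - 2*P)
89*u(-3) = 89*(-8 - 2*(-3)) = 89*(-8 + 6) = 89*(-2) = -178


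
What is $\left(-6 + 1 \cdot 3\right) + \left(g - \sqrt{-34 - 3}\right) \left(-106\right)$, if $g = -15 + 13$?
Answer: $209 + 106 i \sqrt{37} \approx 209.0 + 644.77 i$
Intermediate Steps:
$g = -2$
$\left(-6 + 1 \cdot 3\right) + \left(g - \sqrt{-34 - 3}\right) \left(-106\right) = \left(-6 + 1 \cdot 3\right) + \left(-2 - \sqrt{-34 - 3}\right) \left(-106\right) = \left(-6 + 3\right) + \left(-2 - \sqrt{-37}\right) \left(-106\right) = -3 + \left(-2 - i \sqrt{37}\right) \left(-106\right) = -3 + \left(212 + 106 i \sqrt{37}\right) = 209 + 106 i \sqrt{37}$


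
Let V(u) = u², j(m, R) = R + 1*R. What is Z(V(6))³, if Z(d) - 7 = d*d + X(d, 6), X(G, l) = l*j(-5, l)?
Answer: 2599609375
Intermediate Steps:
j(m, R) = 2*R (j(m, R) = R + R = 2*R)
X(G, l) = 2*l² (X(G, l) = l*(2*l) = 2*l²)
Z(d) = 79 + d² (Z(d) = 7 + (d*d + 2*6²) = 7 + (d² + 2*36) = 7 + (d² + 72) = 7 + (72 + d²) = 79 + d²)
Z(V(6))³ = (79 + (6²)²)³ = (79 + 36²)³ = (79 + 1296)³ = 1375³ = 2599609375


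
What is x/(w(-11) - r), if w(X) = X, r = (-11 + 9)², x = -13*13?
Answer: 169/15 ≈ 11.267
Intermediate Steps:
x = -169
r = 4 (r = (-2)² = 4)
x/(w(-11) - r) = -169/(-11 - 1*4) = -169/(-11 - 4) = -169/(-15) = -169*(-1/15) = 169/15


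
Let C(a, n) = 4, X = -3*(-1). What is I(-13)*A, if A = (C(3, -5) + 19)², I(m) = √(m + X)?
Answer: 529*I*√10 ≈ 1672.8*I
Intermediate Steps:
X = 3
I(m) = √(3 + m) (I(m) = √(m + 3) = √(3 + m))
A = 529 (A = (4 + 19)² = 23² = 529)
I(-13)*A = √(3 - 13)*529 = √(-10)*529 = (I*√10)*529 = 529*I*√10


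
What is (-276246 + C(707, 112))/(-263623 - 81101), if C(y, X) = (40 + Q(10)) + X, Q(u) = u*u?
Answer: 45999/57454 ≈ 0.80062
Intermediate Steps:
Q(u) = u²
C(y, X) = 140 + X (C(y, X) = (40 + 10²) + X = (40 + 100) + X = 140 + X)
(-276246 + C(707, 112))/(-263623 - 81101) = (-276246 + (140 + 112))/(-263623 - 81101) = (-276246 + 252)/(-344724) = -275994*(-1/344724) = 45999/57454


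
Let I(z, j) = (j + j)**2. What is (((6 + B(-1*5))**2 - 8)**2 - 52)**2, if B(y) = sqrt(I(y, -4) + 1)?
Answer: 646272409 + 80160048*sqrt(65) ≈ 1.2925e+9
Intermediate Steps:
I(z, j) = 4*j**2 (I(z, j) = (2*j)**2 = 4*j**2)
B(y) = sqrt(65) (B(y) = sqrt(4*(-4)**2 + 1) = sqrt(4*16 + 1) = sqrt(64 + 1) = sqrt(65))
(((6 + B(-1*5))**2 - 8)**2 - 52)**2 = (((6 + sqrt(65))**2 - 8)**2 - 52)**2 = ((-8 + (6 + sqrt(65))**2)**2 - 52)**2 = (-52 + (-8 + (6 + sqrt(65))**2)**2)**2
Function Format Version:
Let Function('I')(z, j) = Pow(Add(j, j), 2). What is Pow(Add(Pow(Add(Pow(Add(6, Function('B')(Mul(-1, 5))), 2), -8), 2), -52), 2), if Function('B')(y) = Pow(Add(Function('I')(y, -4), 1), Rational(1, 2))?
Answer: Add(646272409, Mul(80160048, Pow(65, Rational(1, 2)))) ≈ 1.2925e+9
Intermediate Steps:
Function('I')(z, j) = Mul(4, Pow(j, 2)) (Function('I')(z, j) = Pow(Mul(2, j), 2) = Mul(4, Pow(j, 2)))
Function('B')(y) = Pow(65, Rational(1, 2)) (Function('B')(y) = Pow(Add(Mul(4, Pow(-4, 2)), 1), Rational(1, 2)) = Pow(Add(Mul(4, 16), 1), Rational(1, 2)) = Pow(Add(64, 1), Rational(1, 2)) = Pow(65, Rational(1, 2)))
Pow(Add(Pow(Add(Pow(Add(6, Function('B')(Mul(-1, 5))), 2), -8), 2), -52), 2) = Pow(Add(Pow(Add(Pow(Add(6, Pow(65, Rational(1, 2))), 2), -8), 2), -52), 2) = Pow(Add(Pow(Add(-8, Pow(Add(6, Pow(65, Rational(1, 2))), 2)), 2), -52), 2) = Pow(Add(-52, Pow(Add(-8, Pow(Add(6, Pow(65, Rational(1, 2))), 2)), 2)), 2)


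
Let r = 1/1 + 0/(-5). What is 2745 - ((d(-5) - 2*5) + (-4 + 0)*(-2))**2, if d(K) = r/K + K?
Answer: 67329/25 ≈ 2693.2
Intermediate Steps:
r = 1 (r = 1*1 + 0*(-1/5) = 1 + 0 = 1)
d(K) = K + 1/K (d(K) = 1/K + K = K + 1/K)
2745 - ((d(-5) - 2*5) + (-4 + 0)*(-2))**2 = 2745 - (((-5 + 1/(-5)) - 2*5) + (-4 + 0)*(-2))**2 = 2745 - (((-5 - 1/5) - 10) - 4*(-2))**2 = 2745 - ((-26/5 - 10) + 8)**2 = 2745 - (-76/5 + 8)**2 = 2745 - (-36/5)**2 = 2745 - 1*1296/25 = 2745 - 1296/25 = 67329/25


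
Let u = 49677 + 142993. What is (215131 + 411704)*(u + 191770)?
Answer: 240980447400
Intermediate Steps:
u = 192670
(215131 + 411704)*(u + 191770) = (215131 + 411704)*(192670 + 191770) = 626835*384440 = 240980447400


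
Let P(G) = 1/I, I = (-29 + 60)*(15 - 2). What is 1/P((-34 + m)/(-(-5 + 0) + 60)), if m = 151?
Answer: 403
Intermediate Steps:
I = 403 (I = 31*13 = 403)
P(G) = 1/403
1/P((-34 + m)/(-(-5 + 0) + 60)) = 1/(1/403) = 403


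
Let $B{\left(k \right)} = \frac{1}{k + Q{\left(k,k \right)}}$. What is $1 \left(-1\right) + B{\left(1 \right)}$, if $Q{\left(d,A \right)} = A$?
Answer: $- \frac{1}{2} \approx -0.5$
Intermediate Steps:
$B{\left(k \right)} = \frac{1}{2 k}$ ($B{\left(k \right)} = \frac{1}{k + k} = \frac{1}{2 k}$)
$1 \left(-1\right) + B{\left(1 \right)} = 1 \left(-1\right) + \frac{1}{2 \cdot 1} = -1 + \frac{1}{2} \cdot 1 = -1 + \frac{1}{2} = - \frac{1}{2}$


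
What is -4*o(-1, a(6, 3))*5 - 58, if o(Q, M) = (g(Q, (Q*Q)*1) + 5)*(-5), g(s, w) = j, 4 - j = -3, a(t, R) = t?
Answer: 1142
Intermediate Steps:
j = 7 (j = 4 - 1*(-3) = 4 + 3 = 7)
g(s, w) = 7
o(Q, M) = -60 (o(Q, M) = (7 + 5)*(-5) = 12*(-5) = -60)
-4*o(-1, a(6, 3))*5 - 58 = -4*(-60)*5 - 58 = 240*5 - 58 = 1200 - 58 = 1142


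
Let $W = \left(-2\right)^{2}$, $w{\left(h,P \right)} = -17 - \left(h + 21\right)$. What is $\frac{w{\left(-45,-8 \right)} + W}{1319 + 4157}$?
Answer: $\frac{11}{5476} \approx 0.0020088$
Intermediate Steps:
$w{\left(h,P \right)} = -38 - h$ ($w{\left(h,P \right)} = -17 - \left(21 + h\right) = -38 - h$)
$W = 4$
$\frac{w{\left(-45,-8 \right)} + W}{1319 + 4157} = \frac{\left(-38 - -45\right) + 4}{1319 + 4157} = \frac{\left(-38 + 45\right) + 4}{5476} = \left(7 + 4\right) \frac{1}{5476} = 11 \cdot \frac{1}{5476} = \frac{11}{5476}$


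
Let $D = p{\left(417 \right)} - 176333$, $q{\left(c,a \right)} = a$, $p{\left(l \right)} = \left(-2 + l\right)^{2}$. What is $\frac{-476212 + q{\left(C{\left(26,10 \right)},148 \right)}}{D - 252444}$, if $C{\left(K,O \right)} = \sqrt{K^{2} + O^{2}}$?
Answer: $\frac{59508}{32069} \approx 1.8556$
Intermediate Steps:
$D = -4108$ ($D = \left(-2 + 417\right)^{2} - 176333 = 415^{2} - 176333 = 172225 - 176333 = -4108$)
$\frac{-476212 + q{\left(C{\left(26,10 \right)},148 \right)}}{D - 252444} = \frac{-476212 + 148}{-4108 - 252444} = - \frac{476064}{-256552} = \left(-476064\right) \left(- \frac{1}{256552}\right) = \frac{59508}{32069}$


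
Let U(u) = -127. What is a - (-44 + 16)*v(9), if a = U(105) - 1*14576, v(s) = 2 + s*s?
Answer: -12379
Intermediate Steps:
v(s) = 2 + s²
a = -14703 (a = -127 - 1*14576 = -127 - 14576 = -14703)
a - (-44 + 16)*v(9) = -14703 - (-44 + 16)*(2 + 9²) = -14703 - (-28)*(2 + 81) = -14703 - (-28)*83 = -14703 - 1*(-2324) = -14703 + 2324 = -12379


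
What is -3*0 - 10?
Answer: -10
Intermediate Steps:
-3*0 - 10 = 0 - 10 = -10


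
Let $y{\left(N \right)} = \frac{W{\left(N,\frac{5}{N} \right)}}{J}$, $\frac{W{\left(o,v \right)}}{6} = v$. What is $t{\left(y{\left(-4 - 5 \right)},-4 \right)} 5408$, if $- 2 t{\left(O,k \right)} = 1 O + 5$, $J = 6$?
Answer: $- \frac{108160}{9} \approx -12018.0$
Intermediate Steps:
$W{\left(o,v \right)} = 6 v$
$y{\left(N \right)} = \frac{5}{N}$ ($y{\left(N \right)} = \frac{6 \frac{5}{N}}{6} = \frac{30}{N} \frac{1}{6} = \frac{5}{N}$)
$t{\left(O,k \right)} = - \frac{5}{2} - \frac{O}{2}$ ($t{\left(O,k \right)} = - \frac{1 O + 5}{2} = - \frac{O + 5}{2} = - \frac{5 + O}{2} = - \frac{5}{2} - \frac{O}{2}$)
$t{\left(y{\left(-4 - 5 \right)},-4 \right)} 5408 = \left(- \frac{5}{2} - \frac{5 \frac{1}{-4 - 5}}{2}\right) 5408 = \left(- \frac{5}{2} - \frac{5 \frac{1}{-9}}{2}\right) 5408 = \left(- \frac{5}{2} - \frac{5 \left(- \frac{1}{9}\right)}{2}\right) 5408 = \left(- \frac{5}{2} - - \frac{5}{18}\right) 5408 = \left(- \frac{5}{2} + \frac{5}{18}\right) 5408 = \left(- \frac{20}{9}\right) 5408 = - \frac{108160}{9}$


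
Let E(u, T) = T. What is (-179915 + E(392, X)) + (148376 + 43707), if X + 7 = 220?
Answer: 12381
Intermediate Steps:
X = 213 (X = -7 + 220 = 213)
(-179915 + E(392, X)) + (148376 + 43707) = (-179915 + 213) + (148376 + 43707) = -179702 + 192083 = 12381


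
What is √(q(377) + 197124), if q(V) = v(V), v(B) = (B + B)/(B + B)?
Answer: 5*√7885 ≈ 443.99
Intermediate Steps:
v(B) = 1 (v(B) = (2*B)/((2*B)) = (2*B)*(1/(2*B)) = 1)
q(V) = 1
√(q(377) + 197124) = √(1 + 197124) = √197125 = 5*√7885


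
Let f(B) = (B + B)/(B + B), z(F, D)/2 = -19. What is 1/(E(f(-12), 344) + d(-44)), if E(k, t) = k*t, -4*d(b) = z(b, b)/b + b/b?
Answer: 88/30231 ≈ 0.0029109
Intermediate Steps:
z(F, D) = -38 (z(F, D) = 2*(-19) = -38)
f(B) = 1 (f(B) = (2*B)/((2*B)) = (2*B)*(1/(2*B)) = 1)
d(b) = -¼ + 19/(2*b) (d(b) = -(-38/b + b/b)/4 = -(-38/b + 1)/4 = -(1 - 38/b)/4 = -¼ + 19/(2*b))
1/(E(f(-12), 344) + d(-44)) = 1/(1*344 + (¼)*(38 - 1*(-44))/(-44)) = 1/(344 + (¼)*(-1/44)*(38 + 44)) = 1/(344 + (¼)*(-1/44)*82) = 1/(344 - 41/88) = 1/(30231/88) = 88/30231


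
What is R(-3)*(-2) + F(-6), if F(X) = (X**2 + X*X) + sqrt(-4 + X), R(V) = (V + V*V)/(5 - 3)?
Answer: 66 + I*sqrt(10) ≈ 66.0 + 3.1623*I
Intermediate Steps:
R(V) = V/2 + V**2/2 (R(V) = (V + V**2)/2 = (V + V**2)*(1/2) = V/2 + V**2/2)
F(X) = sqrt(-4 + X) + 2*X**2 (F(X) = (X**2 + X**2) + sqrt(-4 + X) = 2*X**2 + sqrt(-4 + X) = sqrt(-4 + X) + 2*X**2)
R(-3)*(-2) + F(-6) = ((1/2)*(-3)*(1 - 3))*(-2) + (sqrt(-4 - 6) + 2*(-6)**2) = ((1/2)*(-3)*(-2))*(-2) + (sqrt(-10) + 2*36) = 3*(-2) + (I*sqrt(10) + 72) = -6 + (72 + I*sqrt(10)) = 66 + I*sqrt(10)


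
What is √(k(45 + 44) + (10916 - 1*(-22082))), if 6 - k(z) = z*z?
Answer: 3*√2787 ≈ 158.38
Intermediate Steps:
k(z) = 6 - z² (k(z) = 6 - z*z = 6 - z²)
√(k(45 + 44) + (10916 - 1*(-22082))) = √((6 - (45 + 44)²) + (10916 - 1*(-22082))) = √((6 - 1*89²) + (10916 + 22082)) = √((6 - 1*7921) + 32998) = √((6 - 7921) + 32998) = √(-7915 + 32998) = √25083 = 3*√2787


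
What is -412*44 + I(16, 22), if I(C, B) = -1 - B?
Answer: -18151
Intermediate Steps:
-412*44 + I(16, 22) = -412*44 + (-1 - 1*22) = -18128 + (-1 - 22) = -18128 - 23 = -18151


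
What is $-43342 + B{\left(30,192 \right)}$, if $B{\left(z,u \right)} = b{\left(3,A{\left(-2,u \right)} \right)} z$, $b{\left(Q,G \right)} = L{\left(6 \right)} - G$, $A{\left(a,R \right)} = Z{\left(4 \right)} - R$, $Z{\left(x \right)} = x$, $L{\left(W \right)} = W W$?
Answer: $-36622$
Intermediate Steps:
$L{\left(W \right)} = W^{2}$
$A{\left(a,R \right)} = 4 - R$
$b{\left(Q,G \right)} = 36 - G$ ($b{\left(Q,G \right)} = 6^{2} - G = 36 - G$)
$B{\left(z,u \right)} = z \left(32 + u\right)$ ($B{\left(z,u \right)} = \left(36 - \left(4 - u\right)\right) z = \left(36 + \left(-4 + u\right)\right) z = \left(32 + u\right) z = z \left(32 + u\right)$)
$-43342 + B{\left(30,192 \right)} = -43342 + 30 \left(32 + 192\right) = -43342 + 30 \cdot 224 = -43342 + 6720 = -36622$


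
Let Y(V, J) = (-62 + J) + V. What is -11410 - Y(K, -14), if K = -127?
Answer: -11207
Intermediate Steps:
Y(V, J) = -62 + J + V
-11410 - Y(K, -14) = -11410 - (-62 - 14 - 127) = -11410 - 1*(-203) = -11410 + 203 = -11207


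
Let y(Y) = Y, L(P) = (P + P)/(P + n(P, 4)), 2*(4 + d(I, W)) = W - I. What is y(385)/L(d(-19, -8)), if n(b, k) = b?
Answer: 385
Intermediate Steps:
d(I, W) = -4 + W/2 - I/2 (d(I, W) = -4 + (W - I)/2 = -4 + (W/2 - I/2) = -4 + W/2 - I/2)
L(P) = 1 (L(P) = (P + P)/(P + P) = (2*P)/((2*P)) = (2*P)*(1/(2*P)) = 1)
y(385)/L(d(-19, -8)) = 385/1 = 385*1 = 385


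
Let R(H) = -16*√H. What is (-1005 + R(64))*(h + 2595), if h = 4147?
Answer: -7638686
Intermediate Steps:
(-1005 + R(64))*(h + 2595) = (-1005 - 16*√64)*(4147 + 2595) = (-1005 - 16*8)*6742 = (-1005 - 128)*6742 = -1133*6742 = -7638686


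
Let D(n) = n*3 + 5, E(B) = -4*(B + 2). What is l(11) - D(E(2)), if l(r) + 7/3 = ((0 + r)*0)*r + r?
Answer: 155/3 ≈ 51.667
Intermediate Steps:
l(r) = -7/3 + r (l(r) = -7/3 + (((0 + r)*0)*r + r) = -7/3 + ((r*0)*r + r) = -7/3 + (0*r + r) = -7/3 + (0 + r) = -7/3 + r)
E(B) = -8 - 4*B (E(B) = -4*(2 + B) = -8 - 4*B)
D(n) = 5 + 3*n (D(n) = 3*n + 5 = 5 + 3*n)
l(11) - D(E(2)) = (-7/3 + 11) - (5 + 3*(-8 - 4*2)) = 26/3 - (5 + 3*(-8 - 8)) = 26/3 - (5 + 3*(-16)) = 26/3 - (5 - 48) = 26/3 - 1*(-43) = 26/3 + 43 = 155/3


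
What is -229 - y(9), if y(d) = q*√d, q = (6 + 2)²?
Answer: -421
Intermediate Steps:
q = 64 (q = 8² = 64)
y(d) = 64*√d
-229 - y(9) = -229 - 64*√9 = -229 - 64*3 = -229 - 1*192 = -229 - 192 = -421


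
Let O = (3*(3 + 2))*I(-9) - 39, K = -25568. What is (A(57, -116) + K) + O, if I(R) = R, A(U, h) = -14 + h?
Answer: -25872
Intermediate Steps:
O = -174 (O = (3*(3 + 2))*(-9) - 39 = (3*5)*(-9) - 39 = 15*(-9) - 39 = -135 - 39 = -174)
(A(57, -116) + K) + O = ((-14 - 116) - 25568) - 174 = (-130 - 25568) - 174 = -25698 - 174 = -25872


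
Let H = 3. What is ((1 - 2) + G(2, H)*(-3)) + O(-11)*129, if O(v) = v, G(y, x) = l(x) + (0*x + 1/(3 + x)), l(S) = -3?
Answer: -2823/2 ≈ -1411.5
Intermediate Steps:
G(y, x) = -3 + 1/(3 + x) (G(y, x) = -3 + (0*x + 1/(3 + x)) = -3 + (0 + 1/(3 + x)) = -3 + 1/(3 + x))
((1 - 2) + G(2, H)*(-3)) + O(-11)*129 = ((1 - 2) + ((-8 - 3*3)/(3 + 3))*(-3)) - 11*129 = (-1 + ((-8 - 9)/6)*(-3)) - 1419 = (-1 + ((1/6)*(-17))*(-3)) - 1419 = (-1 - 17/6*(-3)) - 1419 = (-1 + 17/2) - 1419 = 15/2 - 1419 = -2823/2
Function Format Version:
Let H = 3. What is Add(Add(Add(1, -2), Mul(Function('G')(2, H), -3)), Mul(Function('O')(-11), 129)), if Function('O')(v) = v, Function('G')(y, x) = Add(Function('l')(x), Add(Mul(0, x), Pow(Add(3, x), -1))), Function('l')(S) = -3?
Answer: Rational(-2823, 2) ≈ -1411.5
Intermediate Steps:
Function('G')(y, x) = Add(-3, Pow(Add(3, x), -1)) (Function('G')(y, x) = Add(-3, Add(Mul(0, x), Pow(Add(3, x), -1))) = Add(-3, Add(0, Pow(Add(3, x), -1))) = Add(-3, Pow(Add(3, x), -1)))
Add(Add(Add(1, -2), Mul(Function('G')(2, H), -3)), Mul(Function('O')(-11), 129)) = Add(Add(Add(1, -2), Mul(Mul(Pow(Add(3, 3), -1), Add(-8, Mul(-3, 3))), -3)), Mul(-11, 129)) = Add(Add(-1, Mul(Mul(Pow(6, -1), Add(-8, -9)), -3)), -1419) = Add(Add(-1, Mul(Mul(Rational(1, 6), -17), -3)), -1419) = Add(Add(-1, Mul(Rational(-17, 6), -3)), -1419) = Add(Add(-1, Rational(17, 2)), -1419) = Add(Rational(15, 2), -1419) = Rational(-2823, 2)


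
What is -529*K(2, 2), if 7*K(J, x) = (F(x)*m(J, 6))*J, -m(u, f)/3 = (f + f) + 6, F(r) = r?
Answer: 114264/7 ≈ 16323.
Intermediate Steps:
m(u, f) = -18 - 6*f (m(u, f) = -3*((f + f) + 6) = -3*(2*f + 6) = -3*(6 + 2*f) = -18 - 6*f)
K(J, x) = -54*J*x/7 (K(J, x) = ((x*(-18 - 6*6))*J)/7 = ((x*(-18 - 36))*J)/7 = ((x*(-54))*J)/7 = ((-54*x)*J)/7 = (-54*J*x)/7 = -54*J*x/7)
-529*K(2, 2) = -(-28566)*2*2/7 = -529*(-216/7) = 114264/7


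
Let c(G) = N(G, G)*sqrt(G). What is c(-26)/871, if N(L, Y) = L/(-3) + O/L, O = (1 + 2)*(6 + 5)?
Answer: 577*I*sqrt(26)/67938 ≈ 0.043306*I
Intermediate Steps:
O = 33 (O = 3*11 = 33)
N(L, Y) = 33/L - L/3 (N(L, Y) = L/(-3) + 33/L = L*(-1/3) + 33/L = -L/3 + 33/L = 33/L - L/3)
c(G) = sqrt(G)*(33/G - G/3) (c(G) = (33/G - G/3)*sqrt(G) = sqrt(G)*(33/G - G/3))
c(-26)/871 = ((99 - 1*(-26)**2)/(3*sqrt(-26)))/871 = ((-I*sqrt(26)/26)*(99 - 1*676)/3)*(1/871) = ((-I*sqrt(26)/26)*(99 - 676)/3)*(1/871) = ((1/3)*(-I*sqrt(26)/26)*(-577))*(1/871) = (577*I*sqrt(26)/78)*(1/871) = 577*I*sqrt(26)/67938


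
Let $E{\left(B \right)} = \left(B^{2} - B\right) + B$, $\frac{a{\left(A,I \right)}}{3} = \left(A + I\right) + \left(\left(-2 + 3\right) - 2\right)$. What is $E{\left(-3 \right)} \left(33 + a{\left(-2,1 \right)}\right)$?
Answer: $243$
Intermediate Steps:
$a{\left(A,I \right)} = -3 + 3 A + 3 I$ ($a{\left(A,I \right)} = 3 \left(\left(A + I\right) + \left(\left(-2 + 3\right) - 2\right)\right) = 3 \left(\left(A + I\right) + \left(1 - 2\right)\right) = 3 \left(\left(A + I\right) - 1\right) = 3 \left(-1 + A + I\right) = -3 + 3 A + 3 I$)
$E{\left(B \right)} = B^{2}$
$E{\left(-3 \right)} \left(33 + a{\left(-2,1 \right)}\right) = \left(-3\right)^{2} \left(33 + \left(-3 + 3 \left(-2\right) + 3 \cdot 1\right)\right) = 9 \left(33 - 6\right) = 9 \cdot 27 = 243$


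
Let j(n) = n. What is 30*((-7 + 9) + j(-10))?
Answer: -240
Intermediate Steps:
30*((-7 + 9) + j(-10)) = 30*((-7 + 9) - 10) = 30*(2 - 10) = 30*(-8) = -240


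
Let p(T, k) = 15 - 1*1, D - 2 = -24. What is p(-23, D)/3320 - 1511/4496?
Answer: -619197/1865840 ≈ -0.33186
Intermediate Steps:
D = -22 (D = 2 - 24 = -22)
p(T, k) = 14 (p(T, k) = 15 - 1 = 14)
p(-23, D)/3320 - 1511/4496 = 14/3320 - 1511/4496 = 14*(1/3320) - 1511*1/4496 = 7/1660 - 1511/4496 = -619197/1865840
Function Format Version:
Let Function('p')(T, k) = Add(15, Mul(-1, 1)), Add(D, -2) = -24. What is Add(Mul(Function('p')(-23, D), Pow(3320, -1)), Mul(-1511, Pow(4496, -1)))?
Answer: Rational(-619197, 1865840) ≈ -0.33186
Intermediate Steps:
D = -22 (D = Add(2, -24) = -22)
Function('p')(T, k) = 14 (Function('p')(T, k) = Add(15, -1) = 14)
Add(Mul(Function('p')(-23, D), Pow(3320, -1)), Mul(-1511, Pow(4496, -1))) = Add(Mul(14, Pow(3320, -1)), Mul(-1511, Pow(4496, -1))) = Add(Mul(14, Rational(1, 3320)), Mul(-1511, Rational(1, 4496))) = Add(Rational(7, 1660), Rational(-1511, 4496)) = Rational(-619197, 1865840)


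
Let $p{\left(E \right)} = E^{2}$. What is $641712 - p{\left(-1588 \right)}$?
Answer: $-1880032$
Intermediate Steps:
$641712 - p{\left(-1588 \right)} = 641712 - \left(-1588\right)^{2} = 641712 - 2521744 = -1880032$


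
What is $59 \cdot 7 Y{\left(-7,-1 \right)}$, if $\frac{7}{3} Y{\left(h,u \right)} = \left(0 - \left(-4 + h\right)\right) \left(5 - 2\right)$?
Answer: $5841$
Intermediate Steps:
$Y{\left(h,u \right)} = \frac{36}{7} - \frac{9 h}{7}$ ($Y{\left(h,u \right)} = \frac{3 \left(0 - \left(-4 + h\right)\right) \left(5 - 2\right)}{7} = \frac{3 \left(4 - h\right) 3}{7} = \frac{3 \left(12 - 3 h\right)}{7} = \frac{36}{7} - \frac{9 h}{7}$)
$59 \cdot 7 Y{\left(-7,-1 \right)} = 59 \cdot 7 \left(\frac{36}{7} - -9\right) = 413 \left(\frac{36}{7} + 9\right) = 413 \cdot \frac{99}{7} = 5841$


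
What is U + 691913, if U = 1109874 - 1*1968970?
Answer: -167183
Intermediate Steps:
U = -859096 (U = 1109874 - 1968970 = -859096)
U + 691913 = -859096 + 691913 = -167183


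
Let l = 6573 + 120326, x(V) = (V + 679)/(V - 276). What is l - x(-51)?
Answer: 41496601/327 ≈ 1.2690e+5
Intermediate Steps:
x(V) = (679 + V)/(-276 + V)
l = 126899
l - x(-51) = 126899 - (679 - 51)/(-276 - 51) = 126899 - 628/(-327) = 126899 - (-1)*628/327 = 126899 - 1*(-628/327) = 126899 + 628/327 = 41496601/327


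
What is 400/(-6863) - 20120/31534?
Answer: -75348580/108208921 ≈ -0.69633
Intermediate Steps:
400/(-6863) - 20120/31534 = 400*(-1/6863) - 20120*1/31534 = -400/6863 - 10060/15767 = -75348580/108208921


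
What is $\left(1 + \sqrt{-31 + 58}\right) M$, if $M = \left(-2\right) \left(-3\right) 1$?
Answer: $6 + 18 \sqrt{3} \approx 37.177$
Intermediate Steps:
$M = 6$ ($M = 6 \cdot 1 = 6$)
$\left(1 + \sqrt{-31 + 58}\right) M = \left(1 + \sqrt{-31 + 58}\right) 6 = \left(1 + \sqrt{27}\right) 6 = \left(1 + 3 \sqrt{3}\right) 6 = 6 + 18 \sqrt{3}$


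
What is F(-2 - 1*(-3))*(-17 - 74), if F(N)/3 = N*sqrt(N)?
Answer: -273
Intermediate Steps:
F(N) = 3*N**(3/2) (F(N) = 3*(N*sqrt(N)) = 3*N**(3/2))
F(-2 - 1*(-3))*(-17 - 74) = (3*(-2 - 1*(-3))**(3/2))*(-17 - 74) = (3*(-2 + 3)**(3/2))*(-91) = (3*1**(3/2))*(-91) = (3*1)*(-91) = 3*(-91) = -273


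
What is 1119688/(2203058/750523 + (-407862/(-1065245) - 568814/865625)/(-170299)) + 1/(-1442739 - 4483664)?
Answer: 78206635577199975744235638012512561/205025907406765679974283814417 ≈ 3.8145e+5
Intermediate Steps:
1119688/(2203058/750523 + (-407862/(-1065245) - 568814/865625)/(-170299)) + 1/(-1442739 - 4483664) = 1119688/(2203058*(1/750523) + (-407862*(-1/1065245) - 568814*1/865625)*(-1/170299)) + 1/(-5926403) = 1119688/(2203058/750523 + (407862/1065245 - 568814/865625)*(-1/170299)) - 1/5926403 = 1119688/(2203058/750523 - 50574145136/184420540625*(-1/170299)) - 1/5926403 = 1119688/(2203058/750523 + 50574145136/31406633647896875) - 1/5926403 = 1119688/(69190673468127523549878/23571400905320506315625) - 1/5926403 = 1119688*(23571400905320506315625/69190673468127523549878) - 1/5926403 = 13196307368438253537764762500/34595336734063761774939 - 1/5926403 = 78206635577199975744235638012512561/205025907406765679974283814417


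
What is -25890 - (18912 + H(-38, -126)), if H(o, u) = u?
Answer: -44676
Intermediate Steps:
-25890 - (18912 + H(-38, -126)) = -25890 - (18912 - 126) = -25890 - 1*18786 = -25890 - 18786 = -44676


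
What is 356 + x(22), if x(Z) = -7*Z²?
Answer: -3032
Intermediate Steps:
356 + x(22) = 356 - 7*22² = 356 - 7*484 = 356 - 3388 = -3032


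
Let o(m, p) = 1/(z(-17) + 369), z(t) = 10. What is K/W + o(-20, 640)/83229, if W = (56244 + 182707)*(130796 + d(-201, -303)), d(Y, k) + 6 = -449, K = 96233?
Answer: 1022232917198/327478304259611727 ≈ 3.1215e-6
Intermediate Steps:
o(m, p) = 1/379 (o(m, p) = 1/(10 + 369) = 1/379)
d(Y, k) = -455 (d(Y, k) = -6 - 449 = -455)
W = 31145112291 (W = (56244 + 182707)*(130796 - 455) = 238951*130341 = 31145112291)
K/W + o(-20, 640)/83229 = 96233/31145112291 + (1/379)/83229 = 96233*(1/31145112291) + (1/379)*(1/83229) = 96233/31145112291 + 1/31543791 = 1022232917198/327478304259611727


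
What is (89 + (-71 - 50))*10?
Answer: -320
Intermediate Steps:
(89 + (-71 - 50))*10 = (89 - 121)*10 = -32*10 = -320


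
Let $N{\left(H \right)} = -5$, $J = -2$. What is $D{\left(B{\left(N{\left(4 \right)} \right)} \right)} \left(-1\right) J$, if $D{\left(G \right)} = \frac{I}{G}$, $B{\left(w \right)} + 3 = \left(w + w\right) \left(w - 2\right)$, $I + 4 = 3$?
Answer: $- \frac{2}{67} \approx -0.029851$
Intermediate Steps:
$I = -1$ ($I = -4 + 3 = -1$)
$B{\left(w \right)} = -3 + 2 w \left(-2 + w\right)$ ($B{\left(w \right)} = -3 + \left(w + w\right) \left(w - 2\right) = -3 + 2 w \left(-2 + w\right)$)
$D{\left(G \right)} = - \frac{1}{G}$
$D{\left(B{\left(N{\left(4 \right)} \right)} \right)} \left(-1\right) J = - \frac{1}{-3 - -20 + 2 \left(-5\right)^{2}} \left(-1\right) \left(-2\right) = - \frac{1}{-3 + 20 + 2 \cdot 25} \left(-1\right) \left(-2\right) = - \frac{1}{-3 + 20 + 50} \left(-1\right) \left(-2\right) = - \frac{1}{67} \left(-1\right) \left(-2\right) = \left(-1\right) \frac{1}{67} \left(-1\right) \left(-2\right) = \left(- \frac{1}{67}\right) \left(-1\right) \left(-2\right) = \frac{1}{67} \left(-2\right) = - \frac{2}{67}$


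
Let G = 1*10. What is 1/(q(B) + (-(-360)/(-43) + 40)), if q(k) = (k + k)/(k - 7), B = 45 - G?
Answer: 86/2935 ≈ 0.029302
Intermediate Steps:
G = 10
B = 35 (B = 45 - 1*10 = 45 - 10 = 35)
q(k) = 2*k/(-7 + k) (q(k) = (2*k)/(-7 + k) = 2*k/(-7 + k))
1/(q(B) + (-(-360)/(-43) + 40)) = 1/(2*35/(-7 + 35) + (-(-360)/(-43) + 40)) = 1/(2*35/28 + (-(-360)*(-1)/43 + 40)) = 1/(2*35*(1/28) + (-10*36/43 + 40)) = 1/(5/2 + (-360/43 + 40)) = 1/(5/2 + 1360/43) = 1/(2935/86) = 86/2935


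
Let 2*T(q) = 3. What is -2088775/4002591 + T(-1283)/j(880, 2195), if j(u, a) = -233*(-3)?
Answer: -969366559/1865207406 ≈ -0.51971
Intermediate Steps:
j(u, a) = 699
T(q) = 3/2 (T(q) = (½)*3 = 3/2)
-2088775/4002591 + T(-1283)/j(880, 2195) = -2088775/4002591 + (3/2)/699 = -2088775*1/4002591 + (3/2)*(1/699) = -2088775/4002591 + 1/466 = -969366559/1865207406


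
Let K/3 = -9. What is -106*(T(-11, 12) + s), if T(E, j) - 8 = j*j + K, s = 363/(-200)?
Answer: -1305761/100 ≈ -13058.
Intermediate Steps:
K = -27 (K = 3*(-9) = -27)
s = -363/200 (s = 363*(-1/200) = -363/200 ≈ -1.8150)
T(E, j) = -19 + j² (T(E, j) = 8 + (j*j - 27) = 8 + (j² - 27) = 8 + (-27 + j²) = -19 + j²)
-106*(T(-11, 12) + s) = -106*((-19 + 12²) - 363/200) = -106*((-19 + 144) - 363/200) = -106*(125 - 363/200) = -106*24637/200 = -1305761/100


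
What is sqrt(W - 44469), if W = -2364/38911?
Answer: I*sqrt(67329089426553)/38911 ≈ 210.88*I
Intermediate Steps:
W = -2364/38911 (W = -2364*1/38911 = -2364/38911 ≈ -0.060754)
sqrt(W - 44469) = sqrt(-2364/38911 - 44469) = sqrt(-1730335623/38911) = I*sqrt(67329089426553)/38911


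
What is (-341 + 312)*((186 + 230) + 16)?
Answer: -12528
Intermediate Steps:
(-341 + 312)*((186 + 230) + 16) = -29*(416 + 16) = -29*432 = -12528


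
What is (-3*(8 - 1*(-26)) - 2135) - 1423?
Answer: -3660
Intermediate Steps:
(-3*(8 - 1*(-26)) - 2135) - 1423 = (-3*(8 + 26) - 2135) - 1423 = (-3*34 - 2135) - 1423 = (-102 - 2135) - 1423 = -2237 - 1423 = -3660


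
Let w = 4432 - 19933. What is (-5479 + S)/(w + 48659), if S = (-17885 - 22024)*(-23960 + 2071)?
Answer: 436781311/16579 ≈ 26345.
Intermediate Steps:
w = -15501
S = 873568101 (S = -39909*(-21889) = 873568101)
(-5479 + S)/(w + 48659) = (-5479 + 873568101)/(-15501 + 48659) = 873562622/33158 = 873562622*(1/33158) = 436781311/16579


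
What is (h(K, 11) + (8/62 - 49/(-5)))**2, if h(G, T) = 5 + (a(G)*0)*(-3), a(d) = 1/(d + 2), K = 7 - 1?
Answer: 5354596/24025 ≈ 222.88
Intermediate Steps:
K = 6
a(d) = 1/(2 + d)
h(G, T) = 5 (h(G, T) = 5 + (0/(2 + G))*(-3) = 5 + 0*(-3) = 5 + 0 = 5)
(h(K, 11) + (8/62 - 49/(-5)))**2 = (5 + (8/62 - 49/(-5)))**2 = (5 + (8*(1/62) - 49*(-1/5)))**2 = (5 + (4/31 + 49/5))**2 = (5 + 1539/155)**2 = (2314/155)**2 = 5354596/24025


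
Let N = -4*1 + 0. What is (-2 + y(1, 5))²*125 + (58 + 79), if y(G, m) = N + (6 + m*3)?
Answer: 28262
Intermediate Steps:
N = -4 (N = -4 + 0 = -4)
y(G, m) = 2 + 3*m (y(G, m) = -4 + (6 + m*3) = -4 + (6 + 3*m) = 2 + 3*m)
(-2 + y(1, 5))²*125 + (58 + 79) = (-2 + (2 + 3*5))²*125 + (58 + 79) = (-2 + (2 + 15))²*125 + 137 = (-2 + 17)²*125 + 137 = 15²*125 + 137 = 225*125 + 137 = 28125 + 137 = 28262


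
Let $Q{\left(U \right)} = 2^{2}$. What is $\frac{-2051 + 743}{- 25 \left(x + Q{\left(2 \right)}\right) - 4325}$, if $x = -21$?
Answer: $\frac{109}{325} \approx 0.33538$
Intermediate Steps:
$Q{\left(U \right)} = 4$
$\frac{-2051 + 743}{- 25 \left(x + Q{\left(2 \right)}\right) - 4325} = \frac{-2051 + 743}{- 25 \left(-21 + 4\right) - 4325} = - \frac{1308}{\left(-25\right) \left(-17\right) - 4325} = - \frac{1308}{425 - 4325} = - \frac{1308}{-3900} = \left(-1308\right) \left(- \frac{1}{3900}\right) = \frac{109}{325}$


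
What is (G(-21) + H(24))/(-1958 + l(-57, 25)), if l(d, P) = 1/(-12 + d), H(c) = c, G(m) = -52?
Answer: 1932/135103 ≈ 0.014300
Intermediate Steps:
(G(-21) + H(24))/(-1958 + l(-57, 25)) = (-52 + 24)/(-1958 + 1/(-12 - 57)) = -28/(-1958 + 1/(-69)) = -28/(-1958 - 1/69) = -28/(-135103/69) = -28*(-69/135103) = 1932/135103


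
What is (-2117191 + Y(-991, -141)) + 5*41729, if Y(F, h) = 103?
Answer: -1908443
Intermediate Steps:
(-2117191 + Y(-991, -141)) + 5*41729 = (-2117191 + 103) + 5*41729 = -2117088 + 208645 = -1908443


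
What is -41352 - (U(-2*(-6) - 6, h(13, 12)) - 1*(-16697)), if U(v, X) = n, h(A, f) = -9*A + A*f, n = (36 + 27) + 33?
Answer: -58145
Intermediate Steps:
n = 96 (n = 63 + 33 = 96)
U(v, X) = 96
-41352 - (U(-2*(-6) - 6, h(13, 12)) - 1*(-16697)) = -41352 - (96 - 1*(-16697)) = -41352 - (96 + 16697) = -41352 - 1*16793 = -41352 - 16793 = -58145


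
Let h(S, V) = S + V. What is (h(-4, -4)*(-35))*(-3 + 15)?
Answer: 3360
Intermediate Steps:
(h(-4, -4)*(-35))*(-3 + 15) = ((-4 - 4)*(-35))*(-3 + 15) = -8*(-35)*12 = 280*12 = 3360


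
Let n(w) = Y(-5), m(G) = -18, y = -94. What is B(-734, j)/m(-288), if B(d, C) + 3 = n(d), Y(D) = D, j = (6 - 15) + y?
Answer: 4/9 ≈ 0.44444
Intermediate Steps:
j = -103 (j = (6 - 15) - 94 = -9 - 94 = -103)
n(w) = -5
B(d, C) = -8 (B(d, C) = -3 - 5 = -8)
B(-734, j)/m(-288) = -8/(-18) = -8*(-1/18) = 4/9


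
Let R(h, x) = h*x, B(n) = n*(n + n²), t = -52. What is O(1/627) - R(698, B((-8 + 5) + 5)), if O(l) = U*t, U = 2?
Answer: -8480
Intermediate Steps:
O(l) = -104 (O(l) = 2*(-52) = -104)
O(1/627) - R(698, B((-8 + 5) + 5)) = -104 - 698*((-8 + 5) + 5)²*(1 + ((-8 + 5) + 5)) = -104 - 698*(-3 + 5)²*(1 + (-3 + 5)) = -104 - 698*2²*(1 + 2) = -104 - 698*4*3 = -104 - 698*12 = -104 - 1*8376 = -104 - 8376 = -8480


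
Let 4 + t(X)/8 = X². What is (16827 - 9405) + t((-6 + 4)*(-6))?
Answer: 8542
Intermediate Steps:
t(X) = -32 + 8*X²
(16827 - 9405) + t((-6 + 4)*(-6)) = (16827 - 9405) + (-32 + 8*((-6 + 4)*(-6))²) = 7422 + (-32 + 8*(-2*(-6))²) = 7422 + (-32 + 8*12²) = 7422 + (-32 + 8*144) = 7422 + (-32 + 1152) = 7422 + 1120 = 8542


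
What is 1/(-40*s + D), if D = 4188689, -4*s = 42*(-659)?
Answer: 1/3911909 ≈ 2.5563e-7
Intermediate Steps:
s = 13839/2 (s = -21*(-659)/2 = -¼*(-27678) = 13839/2 ≈ 6919.5)
1/(-40*s + D) = 1/(-40*13839/2 + 4188689) = 1/(-276780 + 4188689) = 1/3911909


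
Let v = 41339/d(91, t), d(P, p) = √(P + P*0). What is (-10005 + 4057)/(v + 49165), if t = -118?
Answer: -13305720610/109128017277 + 122942186*√91/109128017277 ≈ -0.11118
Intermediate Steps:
d(P, p) = √P (d(P, p) = √(P + 0) = √P)
v = 41339*√91/91 (v = 41339/(√91) = 41339*(√91/91) = 41339*√91/91 ≈ 4333.5)
(-10005 + 4057)/(v + 49165) = (-10005 + 4057)/(41339*√91/91 + 49165) = -5948/(49165 + 41339*√91/91)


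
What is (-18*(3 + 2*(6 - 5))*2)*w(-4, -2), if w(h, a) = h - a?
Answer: 360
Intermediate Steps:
(-18*(3 + 2*(6 - 5))*2)*w(-4, -2) = (-18*(3 + 2*(6 - 5))*2)*(-4 - 1*(-2)) = (-18*(3 + 2*1)*2)*(-4 + 2) = -18*(3 + 2)*2*(-2) = -90*2*(-2) = -18*10*(-2) = -180*(-2) = 360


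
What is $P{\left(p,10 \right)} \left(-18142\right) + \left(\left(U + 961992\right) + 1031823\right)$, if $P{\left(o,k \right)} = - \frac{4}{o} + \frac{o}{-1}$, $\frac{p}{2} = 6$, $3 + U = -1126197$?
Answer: $\frac{3274099}{3} \approx 1.0914 \cdot 10^{6}$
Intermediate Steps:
$U = -1126200$ ($U = -3 - 1126197 = -1126200$)
$p = 12$ ($p = 2 \cdot 6 = 12$)
$P{\left(o,k \right)} = - o - \frac{4}{o}$ ($P{\left(o,k \right)} = - \frac{4}{o} + o \left(-1\right) = - \frac{4}{o} - o = - o - \frac{4}{o}$)
$P{\left(p,10 \right)} \left(-18142\right) + \left(\left(U + 961992\right) + 1031823\right) = \left(\left(-1\right) 12 - \frac{4}{12}\right) \left(-18142\right) + \left(\left(-1126200 + 961992\right) + 1031823\right) = \left(-12 - \frac{1}{3}\right) \left(-18142\right) + \left(-164208 + 1031823\right) = \left(-12 - \frac{1}{3}\right) \left(-18142\right) + 867615 = \left(- \frac{37}{3}\right) \left(-18142\right) + 867615 = \frac{671254}{3} + 867615 = \frac{3274099}{3}$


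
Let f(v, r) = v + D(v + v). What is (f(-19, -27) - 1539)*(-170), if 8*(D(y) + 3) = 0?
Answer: 265370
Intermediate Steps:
D(y) = -3 (D(y) = -3 + (1/8)*0 = -3 + 0 = -3)
f(v, r) = -3 + v (f(v, r) = v - 3 = -3 + v)
(f(-19, -27) - 1539)*(-170) = ((-3 - 19) - 1539)*(-170) = (-22 - 1539)*(-170) = -1561*(-170) = 265370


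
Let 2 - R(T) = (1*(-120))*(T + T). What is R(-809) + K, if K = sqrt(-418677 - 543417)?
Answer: -194158 + I*sqrt(962094) ≈ -1.9416e+5 + 980.86*I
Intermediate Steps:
R(T) = 2 + 240*T (R(T) = 2 - 1*(-120)*(T + T) = 2 - (-120)*2*T = 2 - (-240)*T = 2 + 240*T)
K = I*sqrt(962094) (K = sqrt(-962094) = I*sqrt(962094) ≈ 980.86*I)
R(-809) + K = (2 + 240*(-809)) + I*sqrt(962094) = (2 - 194160) + I*sqrt(962094) = -194158 + I*sqrt(962094)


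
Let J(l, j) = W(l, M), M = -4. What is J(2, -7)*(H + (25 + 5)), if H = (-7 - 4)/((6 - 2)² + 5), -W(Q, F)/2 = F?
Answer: 4952/21 ≈ 235.81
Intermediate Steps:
W(Q, F) = -2*F
J(l, j) = 8 (J(l, j) = -2*(-4) = 8)
H = -11/21 (H = -11/(4² + 5) = -11/(16 + 5) = -11/21 ≈ -0.52381)
J(2, -7)*(H + (25 + 5)) = 8*(-11/21 + (25 + 5)) = 8*(-11/21 + 30) = 8*(619/21) = 4952/21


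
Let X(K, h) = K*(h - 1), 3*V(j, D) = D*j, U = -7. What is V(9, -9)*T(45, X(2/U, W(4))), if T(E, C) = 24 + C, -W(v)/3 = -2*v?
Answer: -3294/7 ≈ -470.57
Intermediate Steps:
W(v) = 6*v (W(v) = -(-6)*v = 6*v)
V(j, D) = D*j/3 (V(j, D) = (D*j)/3 = D*j/3)
X(K, h) = K*(-1 + h)
V(9, -9)*T(45, X(2/U, W(4))) = ((⅓)*(-9)*9)*(24 + (2/(-7))*(-1 + 6*4)) = -27*(24 + (2*(-⅐))*(-1 + 24)) = -27*(24 - 2/7*23) = -27*(24 - 46/7) = -27*122/7 = -3294/7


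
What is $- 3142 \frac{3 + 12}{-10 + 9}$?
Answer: $47130$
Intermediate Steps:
$- 3142 \frac{3 + 12}{-10 + 9} = - 3142 \frac{15}{-1} = - 3142 \cdot 15 \left(-1\right) = \left(-3142\right) \left(-15\right) = 47130$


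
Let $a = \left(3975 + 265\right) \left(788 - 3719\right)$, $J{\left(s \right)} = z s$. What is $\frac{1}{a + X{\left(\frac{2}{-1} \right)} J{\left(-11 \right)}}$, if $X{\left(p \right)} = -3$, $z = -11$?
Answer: $- \frac{1}{12427803} \approx -8.0465 \cdot 10^{-8}$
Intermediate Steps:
$J{\left(s \right)} = - 11 s$
$a = -12427440$ ($a = 4240 \left(-2931\right) = -12427440$)
$\frac{1}{a + X{\left(\frac{2}{-1} \right)} J{\left(-11 \right)}} = \frac{1}{-12427440 - 3 \left(\left(-11\right) \left(-11\right)\right)} = \frac{1}{-12427440 - 363} = \frac{1}{-12427803} = - \frac{1}{12427803}$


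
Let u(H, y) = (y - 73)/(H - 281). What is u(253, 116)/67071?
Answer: -43/1877988 ≈ -2.2897e-5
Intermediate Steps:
u(H, y) = (-73 + y)/(-281 + H)
u(253, 116)/67071 = ((-73 + 116)/(-281 + 253))/67071 = (43/(-28))*(1/67071) = -1/28*43*(1/67071) = -43/28*1/67071 = -43/1877988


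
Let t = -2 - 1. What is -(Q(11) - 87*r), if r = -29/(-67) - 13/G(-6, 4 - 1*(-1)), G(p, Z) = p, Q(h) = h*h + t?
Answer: 14493/134 ≈ 108.16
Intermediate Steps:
t = -3
Q(h) = -3 + h² (Q(h) = h*h - 3 = h² - 3 = -3 + h²)
r = 1045/402 (r = -29/(-67) - 13/(-6) = -29*(-1/67) - 13*(-⅙) = 29/67 + 13/6 = 1045/402 ≈ 2.5995)
-(Q(11) - 87*r) = -((-3 + 11²) - 87*1045/402) = -((-3 + 121) - 30305/134) = -(118 - 30305/134) = -1*(-14493/134) = 14493/134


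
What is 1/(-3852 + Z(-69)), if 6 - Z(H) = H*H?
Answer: -1/8607 ≈ -0.00011618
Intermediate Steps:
Z(H) = 6 - H² (Z(H) = 6 - H*H = 6 - H²)
1/(-3852 + Z(-69)) = 1/(-3852 + (6 - 1*(-69)²)) = 1/(-3852 + (6 - 1*4761)) = 1/(-3852 + (6 - 4761)) = 1/(-3852 - 4755) = 1/(-8607) = -1/8607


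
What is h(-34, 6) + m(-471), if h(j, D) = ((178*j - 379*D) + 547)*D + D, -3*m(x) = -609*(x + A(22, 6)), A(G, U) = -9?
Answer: -144108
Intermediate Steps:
m(x) = -1827 + 203*x (m(x) = -(-203)*(x - 9) = -(-203)*(-9 + x) = -(5481 - 609*x)/3 = -1827 + 203*x)
h(j, D) = D + D*(547 - 379*D + 178*j) (h(j, D) = ((-379*D + 178*j) + 547)*D + D = (547 - 379*D + 178*j)*D + D = D*(547 - 379*D + 178*j) + D = D + D*(547 - 379*D + 178*j))
h(-34, 6) + m(-471) = 6*(548 - 379*6 + 178*(-34)) + (-1827 + 203*(-471)) = 6*(548 - 2274 - 6052) + (-1827 - 95613) = 6*(-7778) - 97440 = -46668 - 97440 = -144108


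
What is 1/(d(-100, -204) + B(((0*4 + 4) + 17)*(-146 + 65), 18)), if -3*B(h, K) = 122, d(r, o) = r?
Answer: -3/422 ≈ -0.0071090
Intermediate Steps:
B(h, K) = -122/3 (B(h, K) = -⅓*122 = -122/3)
1/(d(-100, -204) + B(((0*4 + 4) + 17)*(-146 + 65), 18)) = 1/(-100 - 122/3) = 1/(-422/3) = -3/422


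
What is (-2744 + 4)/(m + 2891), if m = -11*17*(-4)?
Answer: -2740/3639 ≈ -0.75295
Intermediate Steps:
m = 748 (m = -187*(-4) = 748)
(-2744 + 4)/(m + 2891) = (-2744 + 4)/(748 + 2891) = -2740/3639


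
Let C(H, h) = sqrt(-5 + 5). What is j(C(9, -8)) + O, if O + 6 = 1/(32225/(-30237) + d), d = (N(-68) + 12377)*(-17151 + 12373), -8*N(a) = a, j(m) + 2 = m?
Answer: -14314902182461/1789362769028 ≈ -8.0000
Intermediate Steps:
C(H, h) = 0 (C(H, h) = sqrt(0) = 0)
j(m) = -2 + m
N(a) = -a/8
d = -59177919 (d = (-1/8*(-68) + 12377)*(-17151 + 12373) = (17/2 + 12377)*(-4778) = (24771/2)*(-4778) = -59177919)
O = -10736176644405/1789362769028 (O = -6 + 1/(32225/(-30237) - 59177919) = -6 + 1/(32225*(-1/30237) - 59177919) = -6 + 1/(-32225/30237 - 59177919) = -6 + 1/(-1789362769028/30237) = -6 - 30237/1789362769028 = -10736176644405/1789362769028 ≈ -6.0000)
j(C(9, -8)) + O = (-2 + 0) - 10736176644405/1789362769028 = -2 - 10736176644405/1789362769028 = -14314902182461/1789362769028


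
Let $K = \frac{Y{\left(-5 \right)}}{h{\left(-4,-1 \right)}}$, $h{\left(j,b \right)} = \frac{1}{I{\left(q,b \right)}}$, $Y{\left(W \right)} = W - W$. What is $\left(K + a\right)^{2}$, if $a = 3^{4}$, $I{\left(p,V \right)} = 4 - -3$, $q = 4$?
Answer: $6561$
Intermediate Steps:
$Y{\left(W \right)} = 0$
$I{\left(p,V \right)} = 7$ ($I{\left(p,V \right)} = 4 + 3 = 7$)
$h{\left(j,b \right)} = \frac{1}{7}$
$a = 81$
$K = 0$ ($K = 0 \frac{1}{\frac{1}{7}} = 0 \cdot 7 = 0$)
$\left(K + a\right)^{2} = \left(0 + 81\right)^{2} = 81^{2} = 6561$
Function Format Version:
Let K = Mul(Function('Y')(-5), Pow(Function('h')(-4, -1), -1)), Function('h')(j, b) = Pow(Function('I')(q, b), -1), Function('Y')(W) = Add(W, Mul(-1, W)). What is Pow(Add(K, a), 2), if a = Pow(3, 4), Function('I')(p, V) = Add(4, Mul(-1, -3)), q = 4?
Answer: 6561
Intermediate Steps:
Function('Y')(W) = 0
Function('I')(p, V) = 7 (Function('I')(p, V) = Add(4, 3) = 7)
Function('h')(j, b) = Rational(1, 7) (Function('h')(j, b) = Pow(7, -1) = Rational(1, 7))
a = 81
K = 0 (K = Mul(0, Pow(Rational(1, 7), -1)) = Mul(0, 7) = 0)
Pow(Add(K, a), 2) = Pow(Add(0, 81), 2) = Pow(81, 2) = 6561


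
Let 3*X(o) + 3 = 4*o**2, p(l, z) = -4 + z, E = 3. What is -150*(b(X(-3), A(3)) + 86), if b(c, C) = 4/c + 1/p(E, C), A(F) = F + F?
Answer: -143325/11 ≈ -13030.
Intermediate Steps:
A(F) = 2*F
X(o) = -1 + 4*o**2/3 (X(o) = -1 + (4*o**2)/3 = -1 + 4*o**2/3)
b(c, C) = 1/(-4 + C) + 4/c (b(c, C) = 4/c + 1/(-4 + C) = 1/(-4 + C) + 4/c)
-150*(b(X(-3), A(3)) + 86) = -150*((-16 + (-1 + (4/3)*(-3)**2) + 4*(2*3))/((-1 + (4/3)*(-3)**2)*(-4 + 2*3)) + 86) = -150*((-16 + (-1 + (4/3)*9) + 4*6)/((-1 + (4/3)*9)*(-4 + 6)) + 86) = -150*((-16 + (-1 + 12) + 24)/((-1 + 12)*2) + 86) = -150*((1/2)*(-16 + 11 + 24)/11 + 86) = -150*((1/11)*(1/2)*19 + 86) = -150*(19/22 + 86) = -150*1911/22 = -143325/11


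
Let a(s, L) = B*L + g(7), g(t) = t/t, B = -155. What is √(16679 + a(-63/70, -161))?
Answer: √41635 ≈ 204.05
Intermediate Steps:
g(t) = 1
a(s, L) = 1 - 155*L (a(s, L) = -155*L + 1 = 1 - 155*L)
√(16679 + a(-63/70, -161)) = √(16679 + (1 - 155*(-161))) = √(16679 + (1 + 24955)) = √(16679 + 24956) = √41635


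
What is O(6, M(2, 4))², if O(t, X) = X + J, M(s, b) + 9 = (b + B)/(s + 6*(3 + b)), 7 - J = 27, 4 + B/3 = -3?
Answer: 1671849/1936 ≈ 863.56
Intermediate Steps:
B = -21 (B = -12 + 3*(-3) = -12 - 9 = -21)
J = -20 (J = 7 - 1*27 = 7 - 27 = -20)
M(s, b) = -9 + (-21 + b)/(18 + s + 6*b) (M(s, b) = -9 + (b - 21)/(s + 6*(3 + b)) = -9 + (-21 + b)/(s + (18 + 6*b)) = -9 + (-21 + b)/(18 + s + 6*b))
O(t, X) = -20 + X (O(t, X) = X - 20 = -20 + X)
O(6, M(2, 4))² = (-20 + (-183 - 53*4 - 9*2)/(18 + 2 + 6*4))² = (-20 + (-183 - 212 - 18)/(18 + 2 + 24))² = (-20 - 413/44)² = (-1293/44)² = 1671849/1936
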